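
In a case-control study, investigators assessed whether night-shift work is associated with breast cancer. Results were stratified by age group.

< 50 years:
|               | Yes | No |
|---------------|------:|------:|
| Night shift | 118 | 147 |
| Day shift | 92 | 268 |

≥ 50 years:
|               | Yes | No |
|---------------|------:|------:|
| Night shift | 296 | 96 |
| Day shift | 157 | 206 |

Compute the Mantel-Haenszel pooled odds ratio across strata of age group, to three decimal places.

3.158

OR_MH = Σ(aᵢdᵢ/nᵢ) / Σ(bᵢcᵢ/nᵢ), where nᵢ is the stratum total.
Stratum 1 (< 50 years): n = 625; a·d/n = 118·268/625 = 50.5984; b·c/n = 147·92/625 = 21.6384
Stratum 2 (≥ 50 years): n = 755; a·d/n = 296·206/755 = 80.7629; b·c/n = 96·157/755 = 19.9629
OR_MH = (50.5984 + 80.7629) / (21.6384 + 19.9629) = 131.3613 / 41.6013 = 3.15762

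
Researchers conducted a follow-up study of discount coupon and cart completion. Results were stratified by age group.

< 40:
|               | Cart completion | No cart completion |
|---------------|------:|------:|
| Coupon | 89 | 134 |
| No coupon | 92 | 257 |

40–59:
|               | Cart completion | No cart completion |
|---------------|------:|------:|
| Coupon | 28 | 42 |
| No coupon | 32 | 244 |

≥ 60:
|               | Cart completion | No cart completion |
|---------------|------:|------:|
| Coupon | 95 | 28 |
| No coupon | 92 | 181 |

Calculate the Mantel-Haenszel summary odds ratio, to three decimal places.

3.229

OR_MH = Σ(aᵢdᵢ/nᵢ) / Σ(bᵢcᵢ/nᵢ), where nᵢ is the stratum total.
Stratum 1 (< 40): n = 572; a·d/n = 89·257/572 = 39.9878; b·c/n = 134·92/572 = 21.5524
Stratum 2 (40–59): n = 346; a·d/n = 28·244/346 = 19.7457; b·c/n = 42·32/346 = 3.8844
Stratum 3 (≥ 60): n = 396; a·d/n = 95·181/396 = 43.4217; b·c/n = 28·92/396 = 6.5051
OR_MH = (39.9878 + 19.7457 + 43.4217) / (21.5524 + 3.8844 + 6.5051) = 103.1551 / 31.9419 = 3.22946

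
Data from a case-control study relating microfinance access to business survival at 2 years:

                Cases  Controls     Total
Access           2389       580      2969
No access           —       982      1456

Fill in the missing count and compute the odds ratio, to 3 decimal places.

The missing cell is in the unexposed row: 1456 − 982 = 474.
So a = 2389, b = 580, c = 474, d = 982.
OR = (a·d)/(b·c) = (2389 × 982) / (580 × 474) = 2345998 / 274920 = 8.53338

8.533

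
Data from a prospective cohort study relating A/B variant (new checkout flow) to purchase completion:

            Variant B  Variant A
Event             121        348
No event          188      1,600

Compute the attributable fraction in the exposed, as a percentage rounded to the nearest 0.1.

54.4

Reading the table with exposure as columns: a = 121 (Variant B, case), b = 188 (Variant B, non-case), c = 348 (Variant A, case), d = 1600.
Risk in exposed = 121/309 = 0.39159; risk in unexposed = 348/1948 = 0.17864.
RR = 0.39159/0.17864 = 2.19198
AR% = (RR − 1)/RR × 100 = (2.19198 − 1)/2.19198 × 100 = 54.3791%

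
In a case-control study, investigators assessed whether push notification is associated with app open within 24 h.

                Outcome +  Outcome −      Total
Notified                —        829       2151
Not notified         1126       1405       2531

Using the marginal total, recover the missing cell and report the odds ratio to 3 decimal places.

The missing cell is in the exposed row: 2151 − 829 = 1322.
So a = 1322, b = 829, c = 1126, d = 1405.
OR = (a·d)/(b·c) = (1322 × 1405) / (829 × 1126) = 1857410 / 933454 = 1.98982

1.990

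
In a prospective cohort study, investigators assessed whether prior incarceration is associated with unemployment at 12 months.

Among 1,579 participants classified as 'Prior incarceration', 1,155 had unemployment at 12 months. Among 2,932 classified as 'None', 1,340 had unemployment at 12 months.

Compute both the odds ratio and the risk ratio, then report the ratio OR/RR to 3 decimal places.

From the description: a = 1155, b = 424, c = 1340, d = 1592.
OR = (1155·1592)/(424·1340) = 1838760/568160 = 3.23634
Risk in exposed = 1155/1579 = 0.73148; risk in unexposed = 1340/2932 = 0.45703; RR = 1.60051
OR/RR = 3.23634 / 1.60051 = 2.02207
The outcome is not rare, so the OR lies further from 1 than the RR.

2.022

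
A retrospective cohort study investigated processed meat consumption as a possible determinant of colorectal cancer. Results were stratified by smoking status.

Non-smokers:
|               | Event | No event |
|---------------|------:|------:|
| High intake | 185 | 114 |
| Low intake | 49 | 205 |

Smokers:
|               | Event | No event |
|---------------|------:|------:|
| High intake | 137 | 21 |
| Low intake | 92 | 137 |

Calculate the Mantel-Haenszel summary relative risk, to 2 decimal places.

RR_MH = Σ(aᵢ·n₀ᵢ/nᵢ) / Σ(cᵢ·n₁ᵢ/nᵢ), with n₁ᵢ = aᵢ+bᵢ (exposed), n₀ᵢ = cᵢ+dᵢ (unexposed), nᵢ = n₁ᵢ+n₀ᵢ.
Stratum 1 (Non-smokers): n₁ = 299, n₀ = 254, n = 553; a·n₀/n = 185·254/553 = 84.9729; c·n₁/n = 49·299/553 = 26.4937
Stratum 2 (Smokers): n₁ = 158, n₀ = 229, n = 387; a·n₀/n = 137·229/387 = 81.0672; c·n₁/n = 92·158/387 = 37.5607
RR_MH = (84.9729 + 81.0672) / (26.4937 + 37.5607) = 166.0401 / 64.0544 = 2.59217

2.59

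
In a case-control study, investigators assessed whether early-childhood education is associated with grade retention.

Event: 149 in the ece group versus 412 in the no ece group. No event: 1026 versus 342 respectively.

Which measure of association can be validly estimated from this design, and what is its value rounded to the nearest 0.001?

From the description: a = 149, b = 1026, c = 412, d = 342.
This is a case-control study: participants were sampled on outcome status, so risks in the source population cannot be estimated directly — relative risk is not valid here. The odds ratio is the appropriate measure.
OR = (a·d)/(b·c) = (149 × 342) / (1026 × 412) = 50958 / 422712 = 0.12055

0.121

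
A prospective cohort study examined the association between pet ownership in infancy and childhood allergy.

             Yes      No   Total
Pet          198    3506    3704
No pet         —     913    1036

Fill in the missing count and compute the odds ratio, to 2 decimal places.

The missing cell is in the unexposed row: 1036 − 913 = 123.
So a = 198, b = 3506, c = 123, d = 913.
OR = (a·d)/(b·c) = (198 × 913) / (3506 × 123) = 180774 / 431238 = 0.41920

0.42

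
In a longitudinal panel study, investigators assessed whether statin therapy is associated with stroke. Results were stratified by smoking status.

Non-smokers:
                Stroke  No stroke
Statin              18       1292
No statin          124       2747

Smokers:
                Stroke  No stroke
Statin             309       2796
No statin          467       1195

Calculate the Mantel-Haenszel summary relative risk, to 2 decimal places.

0.35

RR_MH = Σ(aᵢ·n₀ᵢ/nᵢ) / Σ(cᵢ·n₁ᵢ/nᵢ), with n₁ᵢ = aᵢ+bᵢ (exposed), n₀ᵢ = cᵢ+dᵢ (unexposed), nᵢ = n₁ᵢ+n₀ᵢ.
Stratum 1 (Non-smokers): n₁ = 1310, n₀ = 2871, n = 4181; a·n₀/n = 18·2871/4181 = 12.3602; c·n₁/n = 124·1310/4181 = 38.8519
Stratum 2 (Smokers): n₁ = 3105, n₀ = 1662, n = 4767; a·n₀/n = 309·1662/4767 = 107.7319; c·n₁/n = 467·3105/4767 = 304.1819
RR_MH = (12.3602 + 107.7319) / (38.8519 + 304.1819) = 120.0921 / 343.0338 = 0.35009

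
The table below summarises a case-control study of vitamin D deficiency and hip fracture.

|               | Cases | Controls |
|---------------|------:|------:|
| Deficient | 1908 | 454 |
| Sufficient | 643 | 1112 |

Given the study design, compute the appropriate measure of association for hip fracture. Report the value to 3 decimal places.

Cells: a = 1908, b = 454, c = 643, d = 1112.
This is a case-control study: participants were sampled on outcome status, so risks in the source population cannot be estimated directly — relative risk is not valid here. The odds ratio is the appropriate measure.
OR = (a·d)/(b·c) = (1908 × 1112) / (454 × 643) = 2121696 / 291922 = 7.26802

7.268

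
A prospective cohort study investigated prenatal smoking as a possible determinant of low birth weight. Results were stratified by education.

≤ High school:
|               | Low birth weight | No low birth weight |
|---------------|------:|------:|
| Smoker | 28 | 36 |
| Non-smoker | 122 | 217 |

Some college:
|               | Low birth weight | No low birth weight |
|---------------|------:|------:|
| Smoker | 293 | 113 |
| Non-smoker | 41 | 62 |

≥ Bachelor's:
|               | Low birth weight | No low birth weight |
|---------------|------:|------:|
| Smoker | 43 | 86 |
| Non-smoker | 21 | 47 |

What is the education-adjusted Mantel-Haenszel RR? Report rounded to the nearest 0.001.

RR_MH = Σ(aᵢ·n₀ᵢ/nᵢ) / Σ(cᵢ·n₁ᵢ/nᵢ), with n₁ᵢ = aᵢ+bᵢ (exposed), n₀ᵢ = cᵢ+dᵢ (unexposed), nᵢ = n₁ᵢ+n₀ᵢ.
Stratum 1 (≤ High school): n₁ = 64, n₀ = 339, n = 403; a·n₀/n = 28·339/403 = 23.5533; c·n₁/n = 122·64/403 = 19.3747
Stratum 2 (Some college): n₁ = 406, n₀ = 103, n = 509; a·n₀/n = 293·103/509 = 59.2908; c·n₁/n = 41·406/509 = 32.7033
Stratum 3 (≥ Bachelor's): n₁ = 129, n₀ = 68, n = 197; a·n₀/n = 43·68/197 = 14.8426; c·n₁/n = 21·129/197 = 13.7513
RR_MH = (23.5533 + 59.2908 + 14.8426) / (19.3747 + 32.7033 + 13.7513) = 97.6868 / 65.8293 = 1.48394

1.484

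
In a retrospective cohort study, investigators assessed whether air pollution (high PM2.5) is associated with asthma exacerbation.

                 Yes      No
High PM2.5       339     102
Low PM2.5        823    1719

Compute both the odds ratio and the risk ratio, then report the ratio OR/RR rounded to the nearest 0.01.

Cells: a = 339, b = 102, c = 823, d = 1719.
OR = (339·1719)/(102·823) = 582741/83946 = 6.94186
Risk in exposed = 339/441 = 0.76871; risk in unexposed = 823/2542 = 0.32376; RR = 2.37431
OR/RR = 6.94186 / 2.37431 = 2.92374
The outcome is not rare, so the OR lies further from 1 than the RR.

2.92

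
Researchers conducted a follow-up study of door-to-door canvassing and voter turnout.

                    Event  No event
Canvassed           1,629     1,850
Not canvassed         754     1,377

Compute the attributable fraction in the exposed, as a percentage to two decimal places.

Cells: a = 1629, b = 1850, c = 754, d = 1377.
Risk in exposed = 1629/3479 = 0.46824; risk in unexposed = 754/2131 = 0.35382.
RR = 0.46824/0.35382 = 1.32336
AR% = (RR − 1)/RR × 100 = (1.32336 − 1)/1.32336 × 100 = 24.4349%

24.43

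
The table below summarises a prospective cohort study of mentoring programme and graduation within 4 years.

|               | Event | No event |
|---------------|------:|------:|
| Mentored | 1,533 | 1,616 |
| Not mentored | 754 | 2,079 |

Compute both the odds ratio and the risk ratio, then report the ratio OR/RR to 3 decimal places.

Cells: a = 1533, b = 1616, c = 754, d = 2079.
OR = (1533·2079)/(1616·754) = 3187107/1218464 = 2.61568
Risk in exposed = 1533/3149 = 0.48682; risk in unexposed = 754/2833 = 0.26615; RR = 1.82913
OR/RR = 2.61568 / 1.82913 = 1.43001
The outcome is not rare, so the OR lies further from 1 than the RR.

1.430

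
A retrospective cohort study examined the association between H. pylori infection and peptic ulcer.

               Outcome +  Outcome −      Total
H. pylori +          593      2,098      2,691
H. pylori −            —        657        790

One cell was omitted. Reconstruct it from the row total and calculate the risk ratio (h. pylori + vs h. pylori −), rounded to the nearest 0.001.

1.309

The missing cell is in the unexposed row: 790 − 657 = 133.
So a = 593, b = 2098, c = 133, d = 657.
RR = [a/(a+b)] / [c/(c+d)] = (593/2691) / (133/790) = 0.22036/0.16835 = 1.30893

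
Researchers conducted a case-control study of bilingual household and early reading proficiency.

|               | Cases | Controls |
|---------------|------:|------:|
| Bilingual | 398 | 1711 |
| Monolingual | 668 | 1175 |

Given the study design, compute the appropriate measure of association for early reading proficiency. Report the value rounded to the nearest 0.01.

Cells: a = 398, b = 1711, c = 668, d = 1175.
This is a case-control study: participants were sampled on outcome status, so risks in the source population cannot be estimated directly — relative risk is not valid here. The odds ratio is the appropriate measure.
OR = (a·d)/(b·c) = (398 × 1175) / (1711 × 668) = 467650 / 1142948 = 0.40916

0.41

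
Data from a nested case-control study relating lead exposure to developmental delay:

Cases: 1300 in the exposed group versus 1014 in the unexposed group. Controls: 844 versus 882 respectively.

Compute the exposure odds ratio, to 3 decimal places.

1.340

From the description: a = 1300, b = 844, c = 1014, d = 882.
OR = (a·d)/(b·c) = (1300 × 882) / (844 × 1014) = 1146600 / 855816 = 1.33977
The odds of developmental delay are about 1.34 times as high in the exposed group.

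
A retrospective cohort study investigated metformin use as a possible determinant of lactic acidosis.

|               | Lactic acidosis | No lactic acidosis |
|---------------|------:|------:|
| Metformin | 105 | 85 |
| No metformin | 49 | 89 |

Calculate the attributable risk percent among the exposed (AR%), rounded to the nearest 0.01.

Cells: a = 105, b = 85, c = 49, d = 89.
Risk in exposed = 105/190 = 0.55263; risk in unexposed = 49/138 = 0.35507.
RR = 0.55263/0.35507 = 1.55639
AR% = (RR − 1)/RR × 100 = (1.55639 − 1)/1.55639 × 100 = 35.7488%

35.75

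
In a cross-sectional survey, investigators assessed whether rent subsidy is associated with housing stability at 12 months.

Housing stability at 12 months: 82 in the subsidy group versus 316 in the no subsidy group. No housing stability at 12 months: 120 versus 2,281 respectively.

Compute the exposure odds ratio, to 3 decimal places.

4.933

From the description: a = 82, b = 120, c = 316, d = 2281.
OR = (a·d)/(b·c) = (82 × 2281) / (120 × 316) = 187042 / 37920 = 4.93254
The odds of housing stability at 12 months are about 4.93 times as high in the subsidy group.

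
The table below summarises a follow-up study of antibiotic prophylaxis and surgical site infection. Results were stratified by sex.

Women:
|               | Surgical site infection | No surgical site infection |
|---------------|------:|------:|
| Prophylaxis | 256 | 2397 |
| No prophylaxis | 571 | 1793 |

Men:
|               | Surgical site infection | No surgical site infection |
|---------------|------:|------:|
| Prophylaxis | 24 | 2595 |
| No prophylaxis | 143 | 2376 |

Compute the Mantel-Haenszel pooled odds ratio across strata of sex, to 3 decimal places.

0.297

OR_MH = Σ(aᵢdᵢ/nᵢ) / Σ(bᵢcᵢ/nᵢ), where nᵢ is the stratum total.
Stratum 1 (Women): n = 5017; a·d/n = 256·1793/5017 = 91.4905; b·c/n = 2397·571/5017 = 272.8098
Stratum 2 (Men): n = 5138; a·d/n = 24·2376/5138 = 11.0985; b·c/n = 2595·143/5138 = 72.2236
OR_MH = (91.4905 + 11.0985) / (272.8098 + 72.2236) = 102.5890 / 345.0335 = 0.29733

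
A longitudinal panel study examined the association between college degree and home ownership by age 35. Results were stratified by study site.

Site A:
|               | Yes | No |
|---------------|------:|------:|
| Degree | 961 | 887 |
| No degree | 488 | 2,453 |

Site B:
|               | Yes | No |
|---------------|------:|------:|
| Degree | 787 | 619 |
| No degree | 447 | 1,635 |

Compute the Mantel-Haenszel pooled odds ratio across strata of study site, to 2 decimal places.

5.07

OR_MH = Σ(aᵢdᵢ/nᵢ) / Σ(bᵢcᵢ/nᵢ), where nᵢ is the stratum total.
Stratum 1 (Site A): n = 4789; a·d/n = 961·2453/4789 = 492.2391; b·c/n = 887·488/4789 = 90.3855
Stratum 2 (Site B): n = 3488; a·d/n = 787·1635/3488 = 368.9062; b·c/n = 619·447/3488 = 79.3271
OR_MH = (492.2391 + 368.9062) / (90.3855 + 79.3271) = 861.1453 / 169.7126 = 5.07414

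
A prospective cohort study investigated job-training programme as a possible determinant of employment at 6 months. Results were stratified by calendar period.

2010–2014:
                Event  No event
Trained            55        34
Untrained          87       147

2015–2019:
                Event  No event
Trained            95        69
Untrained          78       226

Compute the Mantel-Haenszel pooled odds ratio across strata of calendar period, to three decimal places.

OR_MH = Σ(aᵢdᵢ/nᵢ) / Σ(bᵢcᵢ/nᵢ), where nᵢ is the stratum total.
Stratum 1 (2010–2014): n = 323; a·d/n = 55·147/323 = 25.0310; b·c/n = 34·87/323 = 9.1579
Stratum 2 (2015–2019): n = 468; a·d/n = 95·226/468 = 45.8761; b·c/n = 69·78/468 = 11.5000
OR_MH = (25.0310 + 45.8761) / (9.1579 + 11.5000) = 70.9070 / 20.6579 = 3.43244

3.432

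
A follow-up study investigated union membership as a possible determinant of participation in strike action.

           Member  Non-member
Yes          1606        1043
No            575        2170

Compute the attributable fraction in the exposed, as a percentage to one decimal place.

55.9

Reading the table with exposure as columns: a = 1606 (Member, case), b = 575 (Member, non-case), c = 1043 (Non-member, case), d = 2170.
Risk in exposed = 1606/2181 = 0.73636; risk in unexposed = 1043/3213 = 0.32462.
RR = 0.73636/0.32462 = 2.26838
AR% = (RR − 1)/RR × 100 = (2.26838 − 1)/2.26838 × 100 = 55.9157%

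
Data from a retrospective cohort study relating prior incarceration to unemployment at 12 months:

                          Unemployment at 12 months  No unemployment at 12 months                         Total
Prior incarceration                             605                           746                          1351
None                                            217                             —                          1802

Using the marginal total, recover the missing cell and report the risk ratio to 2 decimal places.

3.72

The missing cell is in the unexposed row: 1802 − 217 = 1585.
So a = 605, b = 746, c = 217, d = 1585.
RR = [a/(a+b)] / [c/(c+d)] = (605/1351) / (217/1802) = 0.44782/0.12042 = 3.71873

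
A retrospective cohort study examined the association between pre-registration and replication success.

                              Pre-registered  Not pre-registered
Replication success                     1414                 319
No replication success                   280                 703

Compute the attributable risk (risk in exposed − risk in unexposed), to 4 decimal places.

Reading the table with exposure as columns: a = 1414 (Pre-registered, case), b = 280 (Pre-registered, non-case), c = 319 (Not pre-registered, case), d = 703.
Risk in exposed = 1414/1694 = 0.834711; risk in unexposed = 319/1022 = 0.312133.
Risk difference = 0.834711 − 0.312133 = 0.522578

0.5226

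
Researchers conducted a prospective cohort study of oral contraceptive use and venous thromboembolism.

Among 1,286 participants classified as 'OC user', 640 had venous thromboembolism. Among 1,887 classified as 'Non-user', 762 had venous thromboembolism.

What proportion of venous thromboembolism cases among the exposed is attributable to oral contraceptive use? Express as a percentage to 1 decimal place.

18.9

From the description: a = 640, b = 646, c = 762, d = 1125.
Risk in exposed = 640/1286 = 0.49767; risk in unexposed = 762/1887 = 0.40382.
RR = 0.49767/0.40382 = 1.23241
AR% = (RR − 1)/RR × 100 = (1.23241 − 1)/1.23241 × 100 = 18.8583%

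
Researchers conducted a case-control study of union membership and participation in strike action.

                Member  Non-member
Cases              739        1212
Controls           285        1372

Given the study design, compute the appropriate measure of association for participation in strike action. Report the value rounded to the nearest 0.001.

Reading the table with exposure as columns: a = 739 (Member, case), b = 285 (Member, non-case), c = 1212 (Non-member, case), d = 1372.
This is a case-control study: participants were sampled on outcome status, so risks in the source population cannot be estimated directly — relative risk is not valid here. The odds ratio is the appropriate measure.
OR = (a·d)/(b·c) = (739 × 1372) / (285 × 1212) = 1013908 / 345420 = 2.93529

2.935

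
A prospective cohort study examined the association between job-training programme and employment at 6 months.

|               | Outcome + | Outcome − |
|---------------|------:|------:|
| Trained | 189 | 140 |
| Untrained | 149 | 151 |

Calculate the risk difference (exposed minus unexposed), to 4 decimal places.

Cells: a = 189, b = 140, c = 149, d = 151.
Risk in exposed = 189/329 = 0.574468; risk in unexposed = 149/300 = 0.496667.
Risk difference = 0.574468 − 0.496667 = 0.077801

0.0778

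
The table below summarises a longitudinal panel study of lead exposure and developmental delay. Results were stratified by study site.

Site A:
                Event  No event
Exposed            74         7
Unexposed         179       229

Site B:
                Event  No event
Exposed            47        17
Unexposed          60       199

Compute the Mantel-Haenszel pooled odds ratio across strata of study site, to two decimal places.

11.12

OR_MH = Σ(aᵢdᵢ/nᵢ) / Σ(bᵢcᵢ/nᵢ), where nᵢ is the stratum total.
Stratum 1 (Site A): n = 489; a·d/n = 74·229/489 = 34.6544; b·c/n = 7·179/489 = 2.5624
Stratum 2 (Site B): n = 323; a·d/n = 47·199/323 = 28.9567; b·c/n = 17·60/323 = 3.1579
OR_MH = (34.6544 + 28.9567) / (2.5624 + 3.1579) = 63.6111 / 5.7203 = 11.12029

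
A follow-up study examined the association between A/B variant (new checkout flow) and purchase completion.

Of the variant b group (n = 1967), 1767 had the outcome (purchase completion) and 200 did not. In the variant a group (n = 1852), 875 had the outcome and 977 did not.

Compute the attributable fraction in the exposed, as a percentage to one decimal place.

From the description: a = 1767, b = 200, c = 875, d = 977.
Risk in exposed = 1767/1967 = 0.89832; risk in unexposed = 875/1852 = 0.47246.
RR = 0.89832/0.47246 = 1.90136
AR% = (RR − 1)/RR × 100 = (1.90136 − 1)/1.90136 × 100 = 47.4062%

47.4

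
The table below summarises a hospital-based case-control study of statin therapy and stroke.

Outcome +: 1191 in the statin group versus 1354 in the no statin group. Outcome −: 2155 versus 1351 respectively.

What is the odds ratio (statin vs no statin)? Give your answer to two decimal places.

0.55

From the description: a = 1191, b = 2155, c = 1354, d = 1351.
OR = (a·d)/(b·c) = (1191 × 1351) / (2155 × 1354) = 1609041 / 2917870 = 0.55144
Exposure is associated with lower odds of stroke (OR = 0.55 < 1).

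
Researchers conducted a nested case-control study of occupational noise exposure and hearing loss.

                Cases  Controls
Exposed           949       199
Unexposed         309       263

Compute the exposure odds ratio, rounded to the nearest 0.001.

4.059

Cells: a = 949, b = 199, c = 309, d = 263.
OR = (a·d)/(b·c) = (949 × 263) / (199 × 309) = 249587 / 61491 = 4.05892
The odds of hearing loss are about 4.06 times as high in the exposed group.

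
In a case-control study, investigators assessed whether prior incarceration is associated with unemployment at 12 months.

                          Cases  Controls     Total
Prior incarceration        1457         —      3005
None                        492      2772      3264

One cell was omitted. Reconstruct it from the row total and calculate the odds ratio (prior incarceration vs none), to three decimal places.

5.303

The missing cell is in the exposed row: 3005 − 1457 = 1548.
So a = 1457, b = 1548, c = 492, d = 2772.
OR = (a·d)/(b·c) = (1457 × 2772) / (1548 × 492) = 4038804 / 761616 = 5.30294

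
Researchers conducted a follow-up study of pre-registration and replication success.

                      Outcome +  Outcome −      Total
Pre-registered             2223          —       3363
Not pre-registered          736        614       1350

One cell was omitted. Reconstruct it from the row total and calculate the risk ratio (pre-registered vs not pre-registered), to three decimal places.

The missing cell is in the exposed row: 3363 − 2223 = 1140.
So a = 2223, b = 1140, c = 736, d = 614.
RR = [a/(a+b)] / [c/(c+d)] = (2223/3363) / (736/1350) = 0.66102/0.54519 = 1.21246

1.212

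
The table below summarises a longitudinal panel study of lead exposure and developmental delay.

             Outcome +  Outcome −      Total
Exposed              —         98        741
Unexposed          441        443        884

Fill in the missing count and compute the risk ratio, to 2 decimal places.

1.74

The missing cell is in the exposed row: 741 − 98 = 643.
So a = 643, b = 98, c = 441, d = 443.
RR = [a/(a+b)] / [c/(c+d)] = (643/741) / (441/884) = 0.86775/0.49887 = 1.73943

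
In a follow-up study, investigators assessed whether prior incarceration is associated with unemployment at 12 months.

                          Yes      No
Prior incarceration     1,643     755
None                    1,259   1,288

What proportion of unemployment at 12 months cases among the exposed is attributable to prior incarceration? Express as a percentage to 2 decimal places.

Cells: a = 1643, b = 755, c = 1259, d = 1288.
Risk in exposed = 1643/2398 = 0.68515; risk in unexposed = 1259/2547 = 0.49431.
RR = 0.68515/0.49431 = 1.38609
AR% = (RR − 1)/RR × 100 = (1.38609 − 1)/1.38609 × 100 = 27.8546%

27.85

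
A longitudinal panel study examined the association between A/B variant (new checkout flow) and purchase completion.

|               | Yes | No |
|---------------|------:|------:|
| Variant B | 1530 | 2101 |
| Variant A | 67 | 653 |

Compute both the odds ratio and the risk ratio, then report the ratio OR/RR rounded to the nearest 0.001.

Cells: a = 1530, b = 2101, c = 67, d = 653.
OR = (1530·653)/(2101·67) = 999090/140767 = 7.09747
Risk in exposed = 1530/3631 = 0.42137; risk in unexposed = 67/720 = 0.09306; RR = 4.52817
OR/RR = 7.09747 / 4.52817 = 1.56740
The outcome is not rare, so the OR lies further from 1 than the RR.

1.567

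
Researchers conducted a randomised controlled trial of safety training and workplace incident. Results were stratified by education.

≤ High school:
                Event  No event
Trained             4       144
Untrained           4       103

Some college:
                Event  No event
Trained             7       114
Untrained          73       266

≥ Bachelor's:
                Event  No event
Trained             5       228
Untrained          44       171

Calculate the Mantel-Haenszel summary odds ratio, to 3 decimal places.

0.177

OR_MH = Σ(aᵢdᵢ/nᵢ) / Σ(bᵢcᵢ/nᵢ), where nᵢ is the stratum total.
Stratum 1 (≤ High school): n = 255; a·d/n = 4·103/255 = 1.6157; b·c/n = 144·4/255 = 2.2588
Stratum 2 (Some college): n = 460; a·d/n = 7·266/460 = 4.0478; b·c/n = 114·73/460 = 18.0913
Stratum 3 (≥ Bachelor's): n = 448; a·d/n = 5·171/448 = 1.9085; b·c/n = 228·44/448 = 22.3929
OR_MH = (1.6157 + 4.0478 + 1.9085) / (2.2588 + 18.0913 + 22.3929) = 7.5720 / 42.7430 = 0.17715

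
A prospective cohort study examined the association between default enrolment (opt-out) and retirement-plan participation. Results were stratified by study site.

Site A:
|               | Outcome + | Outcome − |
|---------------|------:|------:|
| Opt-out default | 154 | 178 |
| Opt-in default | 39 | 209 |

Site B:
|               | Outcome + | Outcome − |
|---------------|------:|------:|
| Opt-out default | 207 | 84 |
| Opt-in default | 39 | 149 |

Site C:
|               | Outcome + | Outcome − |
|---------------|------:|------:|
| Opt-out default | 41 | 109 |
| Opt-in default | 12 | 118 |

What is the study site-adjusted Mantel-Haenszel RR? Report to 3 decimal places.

RR_MH = Σ(aᵢ·n₀ᵢ/nᵢ) / Σ(cᵢ·n₁ᵢ/nᵢ), with n₁ᵢ = aᵢ+bᵢ (exposed), n₀ᵢ = cᵢ+dᵢ (unexposed), nᵢ = n₁ᵢ+n₀ᵢ.
Stratum 1 (Site A): n₁ = 332, n₀ = 248, n = 580; a·n₀/n = 154·248/580 = 65.8483; c·n₁/n = 39·332/580 = 22.3241
Stratum 2 (Site B): n₁ = 291, n₀ = 188, n = 479; a·n₀/n = 207·188/479 = 81.2443; c·n₁/n = 39·291/479 = 23.6931
Stratum 3 (Site C): n₁ = 150, n₀ = 130, n = 280; a·n₀/n = 41·130/280 = 19.0357; c·n₁/n = 12·150/280 = 6.4286
RR_MH = (65.8483 + 81.2443 + 19.0357) / (22.3241 + 23.6931 + 6.4286) = 166.1282 / 52.4458 = 3.16762

3.168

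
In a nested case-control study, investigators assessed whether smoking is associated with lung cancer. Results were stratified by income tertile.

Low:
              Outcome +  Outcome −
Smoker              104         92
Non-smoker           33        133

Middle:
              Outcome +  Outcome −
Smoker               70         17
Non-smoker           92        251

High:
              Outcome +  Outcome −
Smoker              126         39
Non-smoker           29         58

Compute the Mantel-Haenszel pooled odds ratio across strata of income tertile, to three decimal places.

6.545

OR_MH = Σ(aᵢdᵢ/nᵢ) / Σ(bᵢcᵢ/nᵢ), where nᵢ is the stratum total.
Stratum 1 (Low): n = 362; a·d/n = 104·133/362 = 38.2099; b·c/n = 92·33/362 = 8.3867
Stratum 2 (Middle): n = 430; a·d/n = 70·251/430 = 40.8605; b·c/n = 17·92/430 = 3.6372
Stratum 3 (High): n = 252; a·d/n = 126·58/252 = 29.0000; b·c/n = 39·29/252 = 4.4881
OR_MH = (38.2099 + 40.8605 + 29.0000) / (8.3867 + 3.6372 + 4.4881) = 108.0704 / 16.5120 = 6.54494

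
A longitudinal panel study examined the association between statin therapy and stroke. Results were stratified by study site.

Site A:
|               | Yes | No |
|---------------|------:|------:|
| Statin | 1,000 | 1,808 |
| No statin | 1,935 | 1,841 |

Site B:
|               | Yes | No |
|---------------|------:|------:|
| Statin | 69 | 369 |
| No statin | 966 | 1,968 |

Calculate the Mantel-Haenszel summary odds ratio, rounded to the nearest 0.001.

0.502

OR_MH = Σ(aᵢdᵢ/nᵢ) / Σ(bᵢcᵢ/nᵢ), where nᵢ is the stratum total.
Stratum 1 (Site A): n = 6584; a·d/n = 1000·1841/6584 = 279.6173; b·c/n = 1808·1935/6584 = 531.3609
Stratum 2 (Site B): n = 3372; a·d/n = 69·1968/3372 = 40.2705; b·c/n = 369·966/3372 = 105.7100
OR_MH = (279.6173 + 40.2705) / (531.3609 + 105.7100) = 319.8877 / 637.0708 = 0.50212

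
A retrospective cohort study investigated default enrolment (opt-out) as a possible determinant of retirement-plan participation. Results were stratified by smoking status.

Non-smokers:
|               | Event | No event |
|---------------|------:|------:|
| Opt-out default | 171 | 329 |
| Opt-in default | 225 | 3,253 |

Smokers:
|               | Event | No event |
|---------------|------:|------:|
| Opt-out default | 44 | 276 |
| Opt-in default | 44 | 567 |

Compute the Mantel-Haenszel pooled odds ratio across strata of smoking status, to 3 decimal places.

OR_MH = Σ(aᵢdᵢ/nᵢ) / Σ(bᵢcᵢ/nᵢ), where nᵢ is the stratum total.
Stratum 1 (Non-smokers): n = 3978; a·d/n = 171·3253/3978 = 139.8348; b·c/n = 329·225/3978 = 18.6086
Stratum 2 (Smokers): n = 931; a·d/n = 44·567/931 = 26.7970; b·c/n = 276·44/931 = 13.0440
OR_MH = (139.8348 + 26.7970) / (18.6086 + 13.0440) = 166.6318 / 31.6526 = 5.26439

5.264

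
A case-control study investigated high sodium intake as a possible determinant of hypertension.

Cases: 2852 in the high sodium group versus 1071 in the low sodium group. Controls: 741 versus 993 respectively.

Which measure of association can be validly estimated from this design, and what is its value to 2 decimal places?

From the description: a = 2852, b = 741, c = 1071, d = 993.
This is a case-control study: participants were sampled on outcome status, so risks in the source population cannot be estimated directly — relative risk is not valid here. The odds ratio is the appropriate measure.
OR = (a·d)/(b·c) = (2852 × 993) / (741 × 1071) = 2832036 / 793611 = 3.56854

3.57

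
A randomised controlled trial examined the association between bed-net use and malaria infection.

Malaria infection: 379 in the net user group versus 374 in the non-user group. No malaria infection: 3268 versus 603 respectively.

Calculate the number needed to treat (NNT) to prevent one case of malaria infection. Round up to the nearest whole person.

4

Risk in treated group = 379/3647 = 0.10392; risk in control = 374/977 = 0.38280.
Absolute risk reduction = 0.38280 − 0.10392 = 0.27888
NNT = 1 / ARR = 1 / 0.27888 = 3.586 → round up → 4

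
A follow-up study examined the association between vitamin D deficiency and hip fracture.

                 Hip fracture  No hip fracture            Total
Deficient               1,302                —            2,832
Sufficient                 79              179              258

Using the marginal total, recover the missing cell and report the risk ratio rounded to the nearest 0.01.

1.50

The missing cell is in the exposed row: 2832 − 1302 = 1530.
So a = 1302, b = 1530, c = 79, d = 179.
RR = [a/(a+b)] / [c/(c+d)] = (1302/2832) / (79/258) = 0.45975/0.30620 = 1.50145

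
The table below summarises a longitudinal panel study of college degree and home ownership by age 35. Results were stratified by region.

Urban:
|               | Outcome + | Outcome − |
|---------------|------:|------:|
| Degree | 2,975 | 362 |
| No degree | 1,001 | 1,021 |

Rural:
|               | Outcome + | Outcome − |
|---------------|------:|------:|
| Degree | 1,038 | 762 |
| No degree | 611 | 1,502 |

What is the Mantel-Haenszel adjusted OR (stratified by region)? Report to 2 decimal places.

OR_MH = Σ(aᵢdᵢ/nᵢ) / Σ(bᵢcᵢ/nᵢ), where nᵢ is the stratum total.
Stratum 1 (Urban): n = 5359; a·d/n = 2975·1021/5359 = 566.7988; b·c/n = 362·1001/5359 = 67.6175
Stratum 2 (Rural): n = 3913; a·d/n = 1038·1502/3913 = 398.4350; b·c/n = 762·611/3913 = 118.9834
OR_MH = (566.7988 + 398.4350) / (67.6175 + 118.9834) = 965.2338 / 186.6009 = 5.17272

5.17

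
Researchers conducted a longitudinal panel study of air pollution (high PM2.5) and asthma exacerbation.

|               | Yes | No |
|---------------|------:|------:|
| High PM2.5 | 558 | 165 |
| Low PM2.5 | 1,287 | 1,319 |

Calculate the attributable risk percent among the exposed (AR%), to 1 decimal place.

36.0

Cells: a = 558, b = 165, c = 1287, d = 1319.
Risk in exposed = 558/723 = 0.77178; risk in unexposed = 1287/2606 = 0.49386.
RR = 0.77178/0.49386 = 1.56276
AR% = (RR − 1)/RR × 100 = (1.56276 − 1)/1.56276 × 100 = 36.0106%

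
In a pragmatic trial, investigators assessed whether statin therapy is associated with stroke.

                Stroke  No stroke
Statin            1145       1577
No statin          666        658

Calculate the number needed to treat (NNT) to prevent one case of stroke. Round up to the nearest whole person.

13

Risk in treated group = 1145/2722 = 0.42065; risk in control = 666/1324 = 0.50302.
Absolute risk reduction = 0.50302 − 0.42065 = 0.08237
NNT = 1 / ARR = 1 / 0.08237 = 12.140 → round up → 13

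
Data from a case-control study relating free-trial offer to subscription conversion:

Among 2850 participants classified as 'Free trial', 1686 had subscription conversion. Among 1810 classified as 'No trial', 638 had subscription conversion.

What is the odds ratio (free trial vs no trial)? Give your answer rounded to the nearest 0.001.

2.661

From the description: a = 1686, b = 1164, c = 638, d = 1172.
OR = (a·d)/(b·c) = (1686 × 1172) / (1164 × 638) = 1975992 / 742632 = 2.66080
The odds of subscription conversion are about 2.66 times as high in the free trial group.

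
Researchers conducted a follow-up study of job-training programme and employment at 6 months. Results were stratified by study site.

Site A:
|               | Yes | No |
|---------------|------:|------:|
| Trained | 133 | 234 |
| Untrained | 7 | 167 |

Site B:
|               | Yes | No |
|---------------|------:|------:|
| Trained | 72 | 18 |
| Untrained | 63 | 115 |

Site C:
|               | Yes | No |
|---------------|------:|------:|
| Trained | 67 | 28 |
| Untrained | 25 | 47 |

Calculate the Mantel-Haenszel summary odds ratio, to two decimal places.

7.93

OR_MH = Σ(aᵢdᵢ/nᵢ) / Σ(bᵢcᵢ/nᵢ), where nᵢ is the stratum total.
Stratum 1 (Site A): n = 541; a·d/n = 133·167/541 = 41.0555; b·c/n = 234·7/541 = 3.0277
Stratum 2 (Site B): n = 268; a·d/n = 72·115/268 = 30.8955; b·c/n = 18·63/268 = 4.2313
Stratum 3 (Site C): n = 167; a·d/n = 67·47/167 = 18.8563; b·c/n = 28·25/167 = 4.1916
OR_MH = (41.0555 + 30.8955 + 18.8563) / (3.0277 + 4.2313 + 4.1916) = 90.8073 / 11.4507 = 7.93029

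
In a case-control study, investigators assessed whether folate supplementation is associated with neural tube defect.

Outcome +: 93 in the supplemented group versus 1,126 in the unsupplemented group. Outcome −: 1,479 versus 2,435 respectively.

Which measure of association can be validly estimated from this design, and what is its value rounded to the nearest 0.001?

From the description: a = 93, b = 1479, c = 1126, d = 2435.
This is a case-control study: participants were sampled on outcome status, so risks in the source population cannot be estimated directly — relative risk is not valid here. The odds ratio is the appropriate measure.
OR = (a·d)/(b·c) = (93 × 2435) / (1479 × 1126) = 226455 / 1665354 = 0.13598

0.136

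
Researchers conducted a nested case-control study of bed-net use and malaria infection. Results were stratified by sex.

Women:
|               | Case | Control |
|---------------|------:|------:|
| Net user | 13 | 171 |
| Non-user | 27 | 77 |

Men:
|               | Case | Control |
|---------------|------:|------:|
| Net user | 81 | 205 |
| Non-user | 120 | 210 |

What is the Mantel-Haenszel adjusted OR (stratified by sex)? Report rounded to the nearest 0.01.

0.56

OR_MH = Σ(aᵢdᵢ/nᵢ) / Σ(bᵢcᵢ/nᵢ), where nᵢ is the stratum total.
Stratum 1 (Women): n = 288; a·d/n = 13·77/288 = 3.4757; b·c/n = 171·27/288 = 16.0312
Stratum 2 (Men): n = 616; a·d/n = 81·210/616 = 27.6136; b·c/n = 205·120/616 = 39.9351
OR_MH = (3.4757 + 27.6136) / (16.0312 + 39.9351) = 31.0893 / 55.9663 = 0.55550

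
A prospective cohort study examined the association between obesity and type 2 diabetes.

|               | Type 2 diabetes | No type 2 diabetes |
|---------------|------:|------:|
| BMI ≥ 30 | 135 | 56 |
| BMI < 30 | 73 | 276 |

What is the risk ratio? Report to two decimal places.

3.38

Cells: a = 135, b = 56, c = 73, d = 276.
Risk in exposed = 135/191 = 0.70681; risk in unexposed = 73/349 = 0.20917.
RR = 0.70681 / 0.20917 = 3.37911
The risk among the exposed is 3.38 times that among the unexposed.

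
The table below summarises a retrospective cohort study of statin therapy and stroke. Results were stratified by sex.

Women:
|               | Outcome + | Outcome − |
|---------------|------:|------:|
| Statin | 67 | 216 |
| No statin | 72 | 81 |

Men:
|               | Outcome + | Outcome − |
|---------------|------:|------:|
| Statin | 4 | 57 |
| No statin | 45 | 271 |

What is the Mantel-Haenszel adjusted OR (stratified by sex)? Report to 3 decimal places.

0.361

OR_MH = Σ(aᵢdᵢ/nᵢ) / Σ(bᵢcᵢ/nᵢ), where nᵢ is the stratum total.
Stratum 1 (Women): n = 436; a·d/n = 67·81/436 = 12.4472; b·c/n = 216·72/436 = 35.6697
Stratum 2 (Men): n = 377; a·d/n = 4·271/377 = 2.8753; b·c/n = 57·45/377 = 6.8037
OR_MH = (12.4472 + 2.8753) / (35.6697 + 6.8037) = 15.3226 / 42.4734 = 0.36076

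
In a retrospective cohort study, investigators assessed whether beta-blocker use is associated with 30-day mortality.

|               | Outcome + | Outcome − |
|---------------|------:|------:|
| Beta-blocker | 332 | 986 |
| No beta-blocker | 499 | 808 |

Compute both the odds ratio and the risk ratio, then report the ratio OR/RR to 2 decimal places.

0.83

Cells: a = 332, b = 986, c = 499, d = 808.
OR = (332·808)/(986·499) = 268256/492014 = 0.54522
Risk in exposed = 332/1318 = 0.25190; risk in unexposed = 499/1307 = 0.38179; RR = 0.65978
OR/RR = 0.54522 / 0.65978 = 0.82637
The outcome is not rare, so the OR lies further from 1 than the RR.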